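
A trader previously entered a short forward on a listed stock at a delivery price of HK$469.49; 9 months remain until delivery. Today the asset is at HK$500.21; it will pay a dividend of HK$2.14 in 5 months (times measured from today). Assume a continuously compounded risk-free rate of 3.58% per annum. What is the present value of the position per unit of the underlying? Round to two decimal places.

-HK$41.05

PV(remaining dividends) I = 2.14·e^(−0.0358·5/12) = 2.1083
Current forward F = (S − I)·e^(rT) = (500.21 − 2.1083)·e^(0.0358·9/12) = 498.1017 × 1.027214 = 511.6570
Value (long) = (F − K)·e^(−rT) = (511.6570 − 469.49) × 0.973507 = 41.0499
Short position value = −(long value) = -HK$41.05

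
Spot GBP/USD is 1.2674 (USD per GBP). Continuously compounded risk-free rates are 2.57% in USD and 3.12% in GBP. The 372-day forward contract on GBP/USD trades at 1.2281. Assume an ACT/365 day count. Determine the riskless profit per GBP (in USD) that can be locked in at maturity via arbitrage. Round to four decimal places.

0.0322 per GBP (in USD)

Fair forward: F* = S·e^(carry·T), with carry = (r_USD − r_GBP) = 0.0257 − 0.0312 = -0.0055
F* = 1.2674 · e^(-0.0055 × 372/365) = 1.2674 · e^-0.005605 = 1.2674 × 0.994411 = 1.2603
Market 1.2281 < fair 1.2603: forward underpriced → reverse cash-and-carry (short spot, go long the forward).
At maturity, profit = |F_mkt − F*| = |1.2281 − 1.2603| = 0.0322 per GBP (in USD)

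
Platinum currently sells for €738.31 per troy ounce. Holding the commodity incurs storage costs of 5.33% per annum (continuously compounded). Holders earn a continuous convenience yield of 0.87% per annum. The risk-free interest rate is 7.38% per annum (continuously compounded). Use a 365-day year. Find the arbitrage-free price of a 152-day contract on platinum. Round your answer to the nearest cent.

Net carry = r + u − y = 0.0738 + 0.0533 − 0.0087 = 0.1184
F = S·e^((r+u−y)T) = 738.31 · e^(0.1184 × 152/365) = 738.31 · e^0.049306
= 738.31 × 1.050542 = €775.63 per troy ounce

€775.63 per troy ounce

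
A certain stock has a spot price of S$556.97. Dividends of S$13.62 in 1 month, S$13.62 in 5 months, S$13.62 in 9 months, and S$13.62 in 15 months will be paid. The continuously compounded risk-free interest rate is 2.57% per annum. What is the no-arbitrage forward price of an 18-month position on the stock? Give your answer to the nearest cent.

S$523.14

PV(dividends) I = 13.62·e^(−0.0257·1/12) + 13.62·e^(−0.0257·5/12) + 13.62·e^(−0.0257·9/12) + 13.62·e^(−0.0257·15/12)
I = 13.5909 + 13.4749 + 13.3600 + 13.1894 = 53.6152
F = (S − I)·e^(rT) = (556.97 − 53.6152) · e^(0.0257·18/12)
= 503.3548 · e^0.038550 = 503.3548 × 1.039303 = S$523.14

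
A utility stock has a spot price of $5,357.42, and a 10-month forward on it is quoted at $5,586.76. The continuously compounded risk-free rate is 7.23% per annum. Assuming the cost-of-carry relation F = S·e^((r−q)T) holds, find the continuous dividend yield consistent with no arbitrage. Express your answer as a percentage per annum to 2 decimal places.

From F = S·e^((r−q)T): (r − q) = ln(F/S)/T
ln(5586.76/5357.42) = ln(1.042808) = 0.041917
(r − q) = 0.041917 / (10/12) = 0.050300
q = r − ln(F/S)/T = 0.0723 − 0.050300 = 0.022000
q = 2.20%

2.20%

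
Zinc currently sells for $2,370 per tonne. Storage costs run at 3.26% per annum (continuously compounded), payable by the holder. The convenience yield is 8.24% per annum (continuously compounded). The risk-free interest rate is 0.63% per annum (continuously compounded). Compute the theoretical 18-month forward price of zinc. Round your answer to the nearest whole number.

Net carry = r + u − y = 0.0063 + 0.0326 − 0.0824 = -0.0435
F = S·e^((r+u−y)T) = 2370 · e^(-0.0435 × 18/12) = 2370 · e^-0.065250
= 2370 × 0.936833 = $2,220 per tonne

$2,220 per tonne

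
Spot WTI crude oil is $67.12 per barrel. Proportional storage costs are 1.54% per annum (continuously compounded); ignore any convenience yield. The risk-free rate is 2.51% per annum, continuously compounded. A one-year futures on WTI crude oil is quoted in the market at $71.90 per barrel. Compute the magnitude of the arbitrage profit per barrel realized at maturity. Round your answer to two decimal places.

Fair futures: F* = S·e^(carry·T), with carry = (r + u) = 0.0251 + 0.0154 = 0.0405
F* = 67.12 · e^(0.0405 × 12/12) = 67.12 · e^0.040500 = 67.12 × 1.041331 = $69.8941
Market $71.90 > fair $69.8941: forward overpriced → cash-and-carry (buy spot, short the forward).
At maturity, profit = |F_mkt − F*| = |71.90 − 69.8941| = $2.01 per barrel

$2.01 per barrel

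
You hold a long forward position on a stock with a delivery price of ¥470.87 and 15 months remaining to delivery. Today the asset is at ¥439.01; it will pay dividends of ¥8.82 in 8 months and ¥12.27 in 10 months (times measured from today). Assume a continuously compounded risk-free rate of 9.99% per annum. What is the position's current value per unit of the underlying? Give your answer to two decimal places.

PV(remaining dividends) I = 8.82·e^(−0.0999·8/12) + 12.27·e^(−0.0999·10/12) = 19.5416
Current forward F = (S − I)·e^(rT) = (439.01 − 19.5416)·e^(0.0999·15/12) = 419.4684 × 1.133007 = 475.2606
Value (long) = (F − K)·e^(−rT) = (475.2606 − 470.87) × 0.882607 = 3.8752
Value = ¥3.88

¥3.88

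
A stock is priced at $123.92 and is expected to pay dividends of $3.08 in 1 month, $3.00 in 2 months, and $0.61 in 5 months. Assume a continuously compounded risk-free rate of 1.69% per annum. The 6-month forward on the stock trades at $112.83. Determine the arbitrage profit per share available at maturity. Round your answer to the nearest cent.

PV(dividends) I = 3.08·e^(−0.0169·1/12) + 3.00·e^(−0.0169·2/12) + 0.61·e^(−0.0169·5/12) = 6.6729
Fair forward F* = (S − I)·e^(rT) = (123.92 − 6.6729)·e^0.008450 = 117.2471 × 1.008486 = 118.2421
Market $112.83 < fair 118.2421: forward underpriced → reverse cash-and-carry (short the stock, invest proceeds at r, pay the dividends, go long the forward).
Profit at T = |F_mkt − F*| = |112.83 − 118.2421| = $5.41 per share

$5.41 per share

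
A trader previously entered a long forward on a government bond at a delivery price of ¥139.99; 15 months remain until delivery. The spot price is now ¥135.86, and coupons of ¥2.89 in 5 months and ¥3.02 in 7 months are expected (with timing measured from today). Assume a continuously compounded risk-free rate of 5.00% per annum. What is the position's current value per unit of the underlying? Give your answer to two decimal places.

PV(remaining coupons) I = 2.89·e^(−0.0500·5/12) + 3.02·e^(−0.0500·7/12) = 5.7636
Current forward F = (S − I)·e^(rT) = (135.86 − 5.7636)·e^(0.0500·15/12) = 130.0964 × 1.064494 = 138.4868
Value (long) = (F − K)·e^(−rT) = (138.4868 − 139.99) × 0.939413 = -1.4121
Value = -¥1.41

-¥1.41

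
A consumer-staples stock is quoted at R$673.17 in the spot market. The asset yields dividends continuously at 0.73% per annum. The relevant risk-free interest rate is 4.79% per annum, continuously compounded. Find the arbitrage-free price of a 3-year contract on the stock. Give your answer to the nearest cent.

F = S·e^((r − q)T) = 673.17 · e^((0.0479 − 0.0073) × 3)
= 673.17 · e^0.121800 = 673.17 × 1.129528
F = R$760.36

R$760.36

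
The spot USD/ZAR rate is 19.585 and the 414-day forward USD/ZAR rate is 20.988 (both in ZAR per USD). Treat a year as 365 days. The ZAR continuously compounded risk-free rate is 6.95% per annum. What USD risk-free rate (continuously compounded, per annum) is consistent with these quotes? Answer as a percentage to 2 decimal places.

0.85%

F = S·e^((r_ZAR − r_USD)T) ⇒ r_USD = r_ZAR − ln(F/S)/T
ln(20.988/19.585) = 0.069187; /(414/365) = 0.060998
r_USD = 0.0695 − 0.060998 = 0.008502
r_USD = 0.85%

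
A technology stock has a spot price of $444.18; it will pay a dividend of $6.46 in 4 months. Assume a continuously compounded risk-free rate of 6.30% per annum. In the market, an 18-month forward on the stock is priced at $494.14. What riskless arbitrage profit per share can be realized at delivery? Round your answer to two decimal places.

$12.89 per share

PV(dividends) I = 6.46·e^(−0.0630·4/12) = 6.3258
Fair forward F* = (S − I)·e^(rT) = (444.18 − 6.3258)·e^0.094500 = 437.8542 × 1.099109 = 481.2495
Market $494.14 > fair 481.2495: forward overpriced → cash-and-carry (borrow at r, buy the stock and collect the dividends, short the forward).
Profit at T = |F_mkt − F*| = |494.14 − 481.2495| = $12.89 per share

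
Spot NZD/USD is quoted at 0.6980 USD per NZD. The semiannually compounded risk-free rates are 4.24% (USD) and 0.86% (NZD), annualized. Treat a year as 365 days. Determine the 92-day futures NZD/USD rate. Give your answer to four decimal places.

By covered interest parity, F = S · (1+r_USD/2)^(2T) / (1+r_NZD/2)^(2T)
= 0.6980 × 1.010632 / 1.002165 = 0.6980 × 1.008449
F = 0.7039 USD per NZD

0.7039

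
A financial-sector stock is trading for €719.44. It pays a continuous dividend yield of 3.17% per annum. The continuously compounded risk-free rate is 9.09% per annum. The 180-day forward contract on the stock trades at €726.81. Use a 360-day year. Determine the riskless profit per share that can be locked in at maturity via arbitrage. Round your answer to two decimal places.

Fair forward: F* = S·e^(carry·T), with carry = (r − q) = 0.0909 − 0.0317 = 0.0592
F* = 719.44 · e^(0.0592 × 180/360) = 719.44 · e^0.029600 = 719.44 × 1.030042 = €741.0534
Market €726.81 < fair €741.0534: forward underpriced → reverse cash-and-carry (short spot, go long the forward).
At maturity, profit = |F_mkt − F*| = |726.81 − 741.0534| = €14.24 per share

€14.24 per share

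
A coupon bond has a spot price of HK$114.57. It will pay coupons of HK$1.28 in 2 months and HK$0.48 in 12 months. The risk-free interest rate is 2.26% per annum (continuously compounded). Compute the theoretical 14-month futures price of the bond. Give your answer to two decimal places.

PV(coupons) I = 1.28·e^(−0.0226·2/12) + 0.48·e^(−0.0226·12/12)
I = 1.2752 + 0.4693 = 1.7445
F = (S − I)·e^(rT) = (114.57 − 1.7445) · e^(0.0226·14/12)
= 112.8255 · e^0.026367 = 112.8255 × 1.026718 = HK$115.84

HK$115.84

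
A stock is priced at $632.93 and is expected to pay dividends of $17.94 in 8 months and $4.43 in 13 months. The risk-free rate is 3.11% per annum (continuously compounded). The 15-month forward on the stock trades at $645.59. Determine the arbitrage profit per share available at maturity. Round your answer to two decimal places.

$10.29 per share

PV(dividends) I = 17.94·e^(−0.0311·8/12) + 4.43·e^(−0.0311·13/12) = 21.8551
Fair forward F* = (S − I)·e^(rT) = (632.93 − 21.8551)·e^0.038875 = 611.0749 × 1.039641 = 635.2985
Market $645.59 > fair 635.2985: forward overpriced → cash-and-carry (borrow at r, buy the stock and collect the dividends, short the forward).
Profit at T = |F_mkt − F*| = |645.59 − 635.2985| = $10.29 per share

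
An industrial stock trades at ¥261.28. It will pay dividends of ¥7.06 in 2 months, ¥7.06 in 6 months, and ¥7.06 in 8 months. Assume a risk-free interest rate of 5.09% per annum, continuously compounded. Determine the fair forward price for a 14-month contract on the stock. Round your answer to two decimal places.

¥255.29

PV(dividends) I = 7.06·e^(−0.0509·2/12) + 7.06·e^(−0.0509·6/12) + 7.06·e^(−0.0509·8/12)
I = 7.0004 + 6.8826 + 6.8244 = 20.7074
F = (S − I)·e^(rT) = (261.28 − 20.7074) · e^(0.0509·14/12)
= 240.5726 · e^0.059383 = 240.5726 × 1.061182 = ¥255.29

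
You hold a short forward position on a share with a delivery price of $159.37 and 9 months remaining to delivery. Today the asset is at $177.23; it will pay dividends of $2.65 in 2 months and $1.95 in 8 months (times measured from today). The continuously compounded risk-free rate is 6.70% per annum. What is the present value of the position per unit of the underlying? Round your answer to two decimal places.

-$21.19

PV(remaining dividends) I = 2.65·e^(−0.0670·2/12) + 1.95·e^(−0.0670·8/12) = 4.4854
Current forward F = (S − I)·e^(rT) = (177.23 − 4.4854)·e^(0.0670·9/12) = 172.7446 × 1.051534 = 181.6468
Value (long) = (F − K)·e^(−rT) = (181.6468 − 159.37) × 0.950992 = 21.1851
Short position value = −(long value) = -$21.19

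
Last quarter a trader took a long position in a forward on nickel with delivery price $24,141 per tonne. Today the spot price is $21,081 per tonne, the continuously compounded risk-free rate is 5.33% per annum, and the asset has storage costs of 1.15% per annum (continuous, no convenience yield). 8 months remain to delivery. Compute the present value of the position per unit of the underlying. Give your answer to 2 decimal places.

-$2055.01 per tonne

Current fair forward for the remaining 8 months: F = S·e^((r + u)·T), (r + u) = 0.0533 + 0.0115 = 0.0648
F = 21081 · e^(0.0648 × 8/12) = 21081 × 1.04414670 = 22011.6566
Value of long forward = (F − K)·e^(−rT) = (22011.6566 − 24141) · e^(−0.0533·8/12)
= -2129.3434 × 0.96509056 = -2055.01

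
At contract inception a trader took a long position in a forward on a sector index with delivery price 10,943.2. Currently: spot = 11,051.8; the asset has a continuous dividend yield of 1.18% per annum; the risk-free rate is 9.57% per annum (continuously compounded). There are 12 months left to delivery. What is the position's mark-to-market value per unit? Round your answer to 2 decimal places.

Current fair forward for the remaining 12 months: F = S·e^((r − q)·T), (r − q) = 0.0957 − 0.0118 = 0.0839
F = 11051.8 · e^(0.0839 × 12/12) = 11051.8 × 1.08752014 = 12019.0551
Value of long forward = (F − K)·e^(−rT) = (12019.0551 − 10943.2) · e^(−0.0957·12/12)
= 1075.8551 × 0.90873660 = 977.67

977.67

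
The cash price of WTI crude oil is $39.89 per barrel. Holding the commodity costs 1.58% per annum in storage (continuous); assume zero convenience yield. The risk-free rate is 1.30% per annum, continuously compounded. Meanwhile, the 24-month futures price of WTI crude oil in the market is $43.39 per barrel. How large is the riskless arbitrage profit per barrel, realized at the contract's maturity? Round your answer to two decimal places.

Fair futures: F* = S·e^(carry·T), with carry = (r + u) = 0.0130 + 0.0158 = 0.0288
F* = 39.89 · e^(0.0288 × 24/12) = 39.89 · e^0.057600 = 39.89 × 1.059291 = $42.2551
Market $43.39 > fair $42.2551: forward overpriced → cash-and-carry (buy spot, short the forward).
At maturity, profit = |F_mkt − F*| = |43.39 − 42.2551| = $1.13 per barrel

$1.13 per barrel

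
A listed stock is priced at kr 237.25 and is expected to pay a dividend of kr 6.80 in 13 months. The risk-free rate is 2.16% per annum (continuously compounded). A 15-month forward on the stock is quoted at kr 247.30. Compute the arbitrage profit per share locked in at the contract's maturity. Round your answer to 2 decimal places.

kr 10.38 per share

PV(dividends) I = 6.80·e^(−0.0216·13/12) = 6.6427
Fair forward F* = (S − I)·e^(rT) = (237.25 − 6.6427)·e^0.027000 = 230.6073 × 1.027368 = 236.9186
Market kr 247.30 > fair 236.9186: forward overpriced → cash-and-carry (borrow at r, buy the stock and collect the dividends, short the forward).
Profit at T = |F_mkt − F*| = |247.30 − 236.9186| = kr 10.38 per share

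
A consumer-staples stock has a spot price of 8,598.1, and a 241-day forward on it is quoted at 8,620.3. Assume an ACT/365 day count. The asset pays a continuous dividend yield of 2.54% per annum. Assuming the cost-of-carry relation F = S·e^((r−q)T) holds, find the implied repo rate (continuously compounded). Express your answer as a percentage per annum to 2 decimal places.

From F = S·e^((r−q)T): (r − q) = ln(F/S)/T
ln(8620.3/8598.1) = ln(1.002582) = 0.002579
(r − q) = 0.002579 / (241/365) = 0.003906
r = ln(F/S)/T + q = 0.003906 + 0.0254 = 0.029306
r = 2.93%

2.93%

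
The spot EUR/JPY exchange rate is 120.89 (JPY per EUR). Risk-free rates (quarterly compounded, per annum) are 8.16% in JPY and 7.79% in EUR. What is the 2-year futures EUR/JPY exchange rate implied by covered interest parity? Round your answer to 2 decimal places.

By covered interest parity, F = S · (1+r_JPY/4)^(4T) / (1+r_EUR/4)^(4T)
= 120.89 × 1.175340 / 1.166844 = 120.89 × 1.007281
F = 121.77 JPY per EUR

121.77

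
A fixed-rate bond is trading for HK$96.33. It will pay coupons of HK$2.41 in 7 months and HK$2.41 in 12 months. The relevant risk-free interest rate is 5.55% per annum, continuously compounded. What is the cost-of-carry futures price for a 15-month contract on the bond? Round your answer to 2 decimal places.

PV(coupons) I = 2.41·e^(−0.0555·7/12) + 2.41·e^(−0.0555·12/12)
I = 2.3332 + 2.2799 = 4.6131
F = (S − I)·e^(rT) = (96.33 − 4.6131) · e^(0.0555·15/12)
= 91.7169 · e^0.069375 = 91.7169 × 1.071838 = HK$98.31

HK$98.31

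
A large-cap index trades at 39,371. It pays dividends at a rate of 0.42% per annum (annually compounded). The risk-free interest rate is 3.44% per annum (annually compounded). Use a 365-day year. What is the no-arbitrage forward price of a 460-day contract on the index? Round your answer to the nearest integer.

F = S · (1+r)^T / (1+q)^T
= 39371 × 1.043546 / 1.005296 = 39371 × 1.038048
F = 40,869

40,869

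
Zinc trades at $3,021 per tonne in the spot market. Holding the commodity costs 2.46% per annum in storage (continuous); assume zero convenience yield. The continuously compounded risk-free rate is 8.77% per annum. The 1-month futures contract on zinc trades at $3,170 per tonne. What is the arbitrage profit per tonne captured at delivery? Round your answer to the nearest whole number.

$121 per tonne

Fair futures: F* = S·e^(carry·T), with carry = (r + u) = 0.0877 + 0.0246 = 0.1123
F* = 3021 · e^(0.1123 × 1/12) = 3021 · e^0.009358 = 3021 × 1.009402 = $3049.4034
Market $3170 > fair $3049.4034: forward overpriced → cash-and-carry (buy spot, short the forward).
At maturity, profit = |F_mkt − F*| = |3170 − 3049.4034| = $121 per tonne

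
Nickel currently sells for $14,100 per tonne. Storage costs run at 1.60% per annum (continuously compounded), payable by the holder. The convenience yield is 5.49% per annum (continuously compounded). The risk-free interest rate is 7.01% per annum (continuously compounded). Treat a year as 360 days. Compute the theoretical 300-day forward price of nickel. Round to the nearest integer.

Net carry = r + u − y = 0.0701 + 0.0160 − 0.0549 = 0.0312
F = S·e^((r+u−y)T) = 14100 · e^(0.0312 × 300/360) = 14100 · e^0.026000
= 14100 × 1.026341 = $14,471 per tonne

$14,471 per tonne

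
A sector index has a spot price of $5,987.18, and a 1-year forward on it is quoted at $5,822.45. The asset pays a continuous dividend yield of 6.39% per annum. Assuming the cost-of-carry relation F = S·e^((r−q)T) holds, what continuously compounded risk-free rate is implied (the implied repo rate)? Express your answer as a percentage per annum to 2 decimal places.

3.60%

From F = S·e^((r−q)T): (r − q) = ln(F/S)/T
ln(5822.45/5987.18) = ln(0.972486) = -0.027900
(r − q) = -0.027900 / (1) = -0.027900
r = ln(F/S)/T + q = -0.027900 + 0.0639 = 0.036000
r = 3.60%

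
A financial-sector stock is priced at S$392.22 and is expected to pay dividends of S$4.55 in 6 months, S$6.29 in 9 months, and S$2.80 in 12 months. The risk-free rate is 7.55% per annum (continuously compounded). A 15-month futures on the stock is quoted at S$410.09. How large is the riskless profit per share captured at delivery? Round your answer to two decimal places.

S$6.75 per share

PV(dividends) I = 4.55·e^(−0.0755·6/12) + 6.29·e^(−0.0755·9/12) + 2.80·e^(−0.0755·12/12) = 12.9215
Fair futures F* = (S − I)·e^(rT) = (392.22 − 12.9215)·e^0.094375 = 379.2985 × 1.098972 = 416.8384
Market S$410.09 < fair 416.8384: forward underpriced → reverse cash-and-carry (short the stock, invest proceeds at r, pay the dividends, go long the forward).
Profit at T = |F_mkt − F*| = |410.09 − 416.8384| = S$6.75 per share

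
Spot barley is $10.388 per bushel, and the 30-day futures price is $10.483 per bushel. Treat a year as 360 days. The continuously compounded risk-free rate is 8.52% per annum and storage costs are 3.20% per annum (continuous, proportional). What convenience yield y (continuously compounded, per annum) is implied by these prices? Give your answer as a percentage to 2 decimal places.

F = S·e^((r+u−y)T) ⇒ (r+u−y) = ln(F/S)/T
ln(10.483/10.388) = 0.009104; /T ⇒ 0.109248
y = r + u − ln(F/S)/T = 0.0852 + 0.0320 − 0.109248 = 0.007952
y = 0.80%

0.80%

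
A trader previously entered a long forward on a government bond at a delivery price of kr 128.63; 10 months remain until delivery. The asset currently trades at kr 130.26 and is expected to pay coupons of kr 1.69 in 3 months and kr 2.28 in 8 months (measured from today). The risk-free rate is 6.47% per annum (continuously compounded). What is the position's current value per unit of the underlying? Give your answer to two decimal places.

PV(remaining coupons) I = 1.69·e^(−0.0647·3/12) + 2.28·e^(−0.0647·8/12) = 3.8466
Current forward F = (S − I)·e^(rT) = (130.26 − 3.8466)·e^(0.0647·10/12) = 126.4134 × 1.055397 = 133.4163
Value (long) = (F − K)·e^(−rT) = (133.4163 − 128.63) × 0.947511 = 4.5351
Value = kr 4.54

kr 4.54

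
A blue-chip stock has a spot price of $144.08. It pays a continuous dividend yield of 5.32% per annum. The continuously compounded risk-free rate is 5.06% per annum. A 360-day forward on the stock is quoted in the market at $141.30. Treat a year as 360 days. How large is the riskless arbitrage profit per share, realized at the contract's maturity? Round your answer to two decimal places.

Fair forward: F* = S·e^(carry·T), with carry = (r − q) = 0.0506 − 0.0532 = -0.0026
F* = 144.08 · e^(-0.0026 × 360/360) = 144.08 · e^-0.002600 = 144.08 × 0.997403 = $143.7058
Market $141.30 < fair $143.7058: forward underpriced → reverse cash-and-carry (short spot, go long the forward).
At maturity, profit = |F_mkt − F*| = |141.30 − 143.7058| = $2.41 per share

$2.41 per share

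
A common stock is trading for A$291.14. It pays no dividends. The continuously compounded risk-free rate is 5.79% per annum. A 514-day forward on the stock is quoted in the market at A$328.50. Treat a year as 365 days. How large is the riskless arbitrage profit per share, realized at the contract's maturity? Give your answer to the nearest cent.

Fair forward: F* = S·e^(carry·T), with carry = r = 0.0579
F* = 291.14 · e^(0.0579 × 514/365) = 291.14 · e^0.081536 = 291.14 × 1.084952 = A$315.8729
Market A$328.50 > fair A$315.8729: forward overpriced → cash-and-carry (buy spot, short the forward).
At maturity, profit = |F_mkt − F*| = |328.50 − 315.8729| = A$12.63 per share

A$12.63 per share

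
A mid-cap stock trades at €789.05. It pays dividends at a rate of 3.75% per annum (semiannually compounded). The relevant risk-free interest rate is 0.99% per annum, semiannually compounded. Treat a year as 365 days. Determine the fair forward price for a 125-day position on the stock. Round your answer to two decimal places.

F = S · (1+r/2)^(2T) / (1+q/2)^(2T)
= 789.05 × 1.003388 / 1.012805 = 789.05 × 0.990702
F = €781.71

€781.71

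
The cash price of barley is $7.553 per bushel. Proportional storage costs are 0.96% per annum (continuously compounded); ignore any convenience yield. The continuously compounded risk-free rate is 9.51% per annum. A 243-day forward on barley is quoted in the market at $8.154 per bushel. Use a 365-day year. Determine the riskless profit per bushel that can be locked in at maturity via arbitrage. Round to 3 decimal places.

Fair forward: F* = S·e^(carry·T), with carry = (r + u) = 0.0951 + 0.0096 = 0.1047
F* = 7.553 · e^(0.1047 × 243/365) = 7.553 · e^0.069704 = 7.553 × 1.072191 = $8.0983
Market $8.154 > fair $8.0983: forward overpriced → cash-and-carry (buy spot, short the forward).
At maturity, profit = |F_mkt − F*| = |8.154 − 8.0983| = $0.056 per bushel

$0.056 per bushel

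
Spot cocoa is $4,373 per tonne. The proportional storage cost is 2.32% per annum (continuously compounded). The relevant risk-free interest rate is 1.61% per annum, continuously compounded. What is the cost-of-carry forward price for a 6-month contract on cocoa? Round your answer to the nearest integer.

Net carry = r + u − y = 0.0161 + 0.0232 − 0.0000 = 0.0393
F = S·e^((r+u−y)T) = 4373 · e^(0.0393 × 6/12) = 4373 · e^0.019650
= 4373 × 1.019844 = $4,460 per tonne

$4,460 per tonne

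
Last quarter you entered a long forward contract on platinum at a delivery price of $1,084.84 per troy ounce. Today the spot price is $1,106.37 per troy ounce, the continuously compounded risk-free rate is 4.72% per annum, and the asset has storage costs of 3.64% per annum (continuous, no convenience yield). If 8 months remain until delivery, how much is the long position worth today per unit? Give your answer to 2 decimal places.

Current fair forward for the remaining 8 months: F = S·e^((r + u)·T), (r + u) = 0.0472 + 0.0364 = 0.0836
F = 1106.37 · e^(0.0836 × 8/12) = 1106.37 × 1.05731570 = 1169.7824
Value of long forward = (F − K)·e^(−rT) = (1169.7824 − 1084.84) · e^(−0.0472·8/12)
= 84.9424 × 0.96902326 = 82.31

$82.31 per troy ounce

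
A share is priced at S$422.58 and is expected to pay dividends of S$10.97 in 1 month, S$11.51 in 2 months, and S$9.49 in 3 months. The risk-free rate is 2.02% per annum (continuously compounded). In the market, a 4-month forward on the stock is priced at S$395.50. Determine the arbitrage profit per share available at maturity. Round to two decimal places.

PV(dividends) I = 10.97·e^(−0.0202·1/12) + 11.51·e^(−0.0202·2/12) + 9.49·e^(−0.0202·3/12) = 31.8651
Fair forward F* = (S − I)·e^(rT) = (422.58 − 31.8651)·e^0.006733 = 390.7149 × 1.006756 = 393.3546
Market S$395.50 > fair 393.3546: forward overpriced → cash-and-carry (borrow at r, buy the stock and collect the dividends, short the forward).
Profit at T = |F_mkt − F*| = |395.50 − 393.3546| = S$2.15 per share

S$2.15 per share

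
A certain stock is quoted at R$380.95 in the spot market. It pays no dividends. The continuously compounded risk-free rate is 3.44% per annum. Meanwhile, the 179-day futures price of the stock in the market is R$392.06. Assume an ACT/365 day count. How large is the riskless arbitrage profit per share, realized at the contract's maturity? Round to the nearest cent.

Fair futures: F* = S·e^(carry·T), with carry = r = 0.0344
F* = 380.95 · e^(0.0344 × 179/365) = 380.95 · e^0.016870 = 380.95 × 1.017013 = R$387.4311
Market R$392.06 > fair R$387.4311: forward overpriced → cash-and-carry (buy spot, short the forward).
At maturity, profit = |F_mkt − F*| = |392.06 − 387.4311| = R$4.63 per share

R$4.63 per share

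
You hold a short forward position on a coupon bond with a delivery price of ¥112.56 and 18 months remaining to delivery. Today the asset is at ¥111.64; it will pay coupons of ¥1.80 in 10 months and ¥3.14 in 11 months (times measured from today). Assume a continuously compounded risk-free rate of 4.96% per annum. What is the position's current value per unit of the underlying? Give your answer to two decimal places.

-¥2.42

PV(remaining coupons) I = 1.80·e^(−0.0496·10/12) + 3.14·e^(−0.0496·11/12) = 4.7275
Current forward F = (S − I)·e^(rT) = (111.64 − 4.7275)·e^(0.0496·18/12) = 106.9125 × 1.077238 = 115.1702
Value (long) = (F − K)·e^(−rT) = (115.1702 − 112.56) × 0.928300 = 2.4230
Short position value = −(long value) = -¥2.42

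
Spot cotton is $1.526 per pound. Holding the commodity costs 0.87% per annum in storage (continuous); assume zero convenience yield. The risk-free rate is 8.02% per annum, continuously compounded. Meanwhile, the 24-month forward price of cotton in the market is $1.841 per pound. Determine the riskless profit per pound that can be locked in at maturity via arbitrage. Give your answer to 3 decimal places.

$0.018 per pound

Fair forward: F* = S·e^(carry·T), with carry = (r + u) = 0.0802 + 0.0087 = 0.0889
F* = 1.526 · e^(0.0889 × 24/12) = 1.526 · e^0.177800 = 1.526 × 1.194586 = $1.8229
Market $1.841 > fair $1.8229: forward overpriced → cash-and-carry (buy spot, short the forward).
At maturity, profit = |F_mkt − F*| = |1.841 − 1.8229| = $0.018 per pound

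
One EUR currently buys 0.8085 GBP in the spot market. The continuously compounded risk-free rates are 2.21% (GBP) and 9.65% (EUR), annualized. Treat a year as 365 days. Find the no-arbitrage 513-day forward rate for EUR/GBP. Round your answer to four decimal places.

F = S·e^((r_GBP − r_EUR)T) = 0.8085 · e^((0.0221 − 0.0965) × 513/365)
= 0.8085 · e^-0.104568 = 0.8085 × 0.900714
F = 0.7282 GBP per EUR

0.7282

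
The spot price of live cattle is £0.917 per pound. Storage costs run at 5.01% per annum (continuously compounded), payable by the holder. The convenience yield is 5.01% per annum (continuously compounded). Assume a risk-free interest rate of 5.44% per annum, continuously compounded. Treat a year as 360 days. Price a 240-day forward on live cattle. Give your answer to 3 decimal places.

£0.951 per pound

Net carry = r + u − y = 0.0544 + 0.0501 − 0.0501 = 0.0544
F = S·e^((r+u−y)T) = 0.917 · e^(0.0544 × 240/360) = 0.917 · e^0.036267
= 0.917 × 1.036933 = £0.951 per pound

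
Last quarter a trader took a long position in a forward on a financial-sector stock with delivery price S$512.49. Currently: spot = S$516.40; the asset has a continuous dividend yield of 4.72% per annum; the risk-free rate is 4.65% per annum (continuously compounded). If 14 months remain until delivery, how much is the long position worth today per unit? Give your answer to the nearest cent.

Current fair forward for the remaining 14 months: F = S·e^((r − q)·T), (r − q) = 0.0465 − 0.0472 = -0.0007
F = 516.40 · e^(-0.0007 × 14/12) = 516.40 × 0.999184 = 515.9786
Value of long forward = (F − K)·e^(−rT) = (515.9786 − 512.49) · e^(−0.0465·14/12)
= 3.4886 × 0.947195 = 3.30

S$3.30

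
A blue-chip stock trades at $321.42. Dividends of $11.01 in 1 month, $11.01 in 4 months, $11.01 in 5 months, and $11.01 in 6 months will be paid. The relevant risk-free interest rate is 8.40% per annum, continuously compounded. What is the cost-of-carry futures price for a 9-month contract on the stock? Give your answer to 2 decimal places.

PV(dividends) I = 11.01·e^(−0.0840·1/12) + 11.01·e^(−0.0840·4/12) + 11.01·e^(−0.0840·5/12) + 11.01·e^(−0.0840·6/12)
I = 10.9332 + 10.7060 + 10.6313 + 10.5572 = 42.8277
F = (S − I)·e^(rT) = (321.42 − 42.8277) · e^(0.0840·9/12)
= 278.5923 · e^0.063000 = 278.5923 × 1.065027 = $296.71

$296.71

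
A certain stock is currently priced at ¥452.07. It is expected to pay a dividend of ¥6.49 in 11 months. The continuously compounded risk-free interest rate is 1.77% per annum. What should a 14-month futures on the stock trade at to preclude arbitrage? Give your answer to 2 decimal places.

¥454.98

PV(dividends) I = 6.49·e^(−0.0177·11/12)
I = 6.3855
F = (S − I)·e^(rT) = (452.07 − 6.3855) · e^(0.0177·14/12)
= 445.6845 · e^0.020650 = 445.6845 × 1.020865 = ¥454.98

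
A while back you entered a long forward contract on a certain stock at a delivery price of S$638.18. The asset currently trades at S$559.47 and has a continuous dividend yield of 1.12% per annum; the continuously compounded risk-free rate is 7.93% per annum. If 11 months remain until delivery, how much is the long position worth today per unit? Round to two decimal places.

Current fair forward for the remaining 11 months: F = S·e^((r − q)·T), (r − q) = 0.0793 − 0.0112 = 0.0681
F = 559.47 · e^(0.0681 × 11/12) = 559.47 × 1.064415 = 595.5083
Value of long forward = (F − K)·e^(−rT) = (595.5083 − 638.18) · e^(−0.0793·11/12)
= -42.6717 × 0.929888 = -39.68

-S$39.68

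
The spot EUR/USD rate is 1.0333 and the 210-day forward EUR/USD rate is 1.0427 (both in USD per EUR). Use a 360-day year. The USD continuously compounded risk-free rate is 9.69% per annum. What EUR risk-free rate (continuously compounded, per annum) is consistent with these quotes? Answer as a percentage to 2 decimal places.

F = S·e^((r_USD − r_EUR)T) ⇒ r_EUR = r_USD − ln(F/S)/T
ln(1.0427/1.0333) = 0.009056; /(210/360) = 0.015525
r_EUR = 0.0969 − 0.015525 = 0.081375
r_EUR = 8.14%

8.14%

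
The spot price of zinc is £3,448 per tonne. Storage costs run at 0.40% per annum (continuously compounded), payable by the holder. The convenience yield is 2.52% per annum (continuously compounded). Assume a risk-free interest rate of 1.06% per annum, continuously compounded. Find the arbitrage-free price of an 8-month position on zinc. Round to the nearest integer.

Net carry = r + u − y = 0.0106 + 0.0040 − 0.0252 = -0.0106
F = S·e^((r+u−y)T) = 3448 · e^(-0.0106 × 8/12) = 3448 · e^-0.007067
= 3448 × 0.992958 = £3,424 per tonne

£3,424 per tonne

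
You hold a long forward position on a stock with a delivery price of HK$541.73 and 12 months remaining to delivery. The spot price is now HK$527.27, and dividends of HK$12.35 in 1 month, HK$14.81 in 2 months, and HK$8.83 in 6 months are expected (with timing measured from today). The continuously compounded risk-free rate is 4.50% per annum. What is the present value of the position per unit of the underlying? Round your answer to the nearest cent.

-HK$26.26

PV(remaining dividends) I = 12.35·e^(−0.0450·1/12) + 14.81·e^(−0.0450·2/12) + 8.83·e^(−0.0450·6/12) = 35.6367
Current forward F = (S − I)·e^(rT) = (527.27 − 35.6367)·e^(0.0450·12/12) = 491.6333 × 1.046028 = 514.2622
Value (long) = (F − K)·e^(−rT) = (514.2622 − 541.73) × 0.955997 = -26.2591
Value = -HK$26.26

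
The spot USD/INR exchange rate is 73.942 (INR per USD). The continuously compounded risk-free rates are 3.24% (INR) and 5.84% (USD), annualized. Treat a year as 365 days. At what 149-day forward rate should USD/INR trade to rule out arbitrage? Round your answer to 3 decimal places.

F = S·e^((r_INR − r_USD)T) = 73.942 · e^((0.0324 − 0.0584) × 149/365)
= 73.942 · e^-0.010614 = 73.942 × 0.989442
F = 73.161 INR per USD

73.161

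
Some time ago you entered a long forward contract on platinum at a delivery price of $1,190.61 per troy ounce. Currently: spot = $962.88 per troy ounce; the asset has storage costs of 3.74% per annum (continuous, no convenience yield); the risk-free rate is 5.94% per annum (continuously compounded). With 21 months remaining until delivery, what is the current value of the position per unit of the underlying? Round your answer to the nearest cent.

Current fair forward for the remaining 21 months: F = S·e^((r + u)·T), (r + u) = 0.0594 + 0.0374 = 0.0968
F = 962.88 · e^(0.0968 × 21/12) = 962.88 × 1.184594 = 1140.6219
Value of long forward = (F − K)·e^(−rT) = (1140.6219 − 1190.61) · e^(−0.0594·21/12)
= -49.9881 × 0.901270 = -45.05

-$45.05 per troy ounce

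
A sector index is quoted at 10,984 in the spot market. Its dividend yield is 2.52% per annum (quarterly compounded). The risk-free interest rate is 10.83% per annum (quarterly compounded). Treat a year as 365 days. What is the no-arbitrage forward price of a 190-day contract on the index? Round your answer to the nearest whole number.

F = S · (1+r/4)^(4T) / (1+q/4)^(4T)
= 10984 × 1.057202 / 1.013163 = 10984 × 1.043467
F = 11,461

11,461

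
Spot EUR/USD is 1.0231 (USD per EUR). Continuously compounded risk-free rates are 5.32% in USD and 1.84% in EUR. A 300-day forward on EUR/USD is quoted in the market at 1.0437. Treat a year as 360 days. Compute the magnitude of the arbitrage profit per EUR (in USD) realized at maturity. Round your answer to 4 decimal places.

0.0095 per EUR (in USD)

Fair forward: F* = S·e^(carry·T), with carry = (r_USD − r_EUR) = 0.0532 − 0.0184 = 0.0348
F* = 1.0231 · e^(0.0348 × 300/360) = 1.0231 · e^0.029000 = 1.0231 × 1.029425 = 1.0532
Market 1.0437 < fair 1.0532: forward underpriced → reverse cash-and-carry (short spot, go long the forward).
At maturity, profit = |F_mkt − F*| = |1.0437 − 1.0532| = 0.0095 per EUR (in USD)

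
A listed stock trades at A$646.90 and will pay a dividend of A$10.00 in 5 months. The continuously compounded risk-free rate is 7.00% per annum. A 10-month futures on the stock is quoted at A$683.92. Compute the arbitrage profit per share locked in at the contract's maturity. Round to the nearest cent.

A$8.46 per share

PV(dividends) I = 10.00·e^(−0.0700·5/12) = 9.7125
Fair futures F* = (S − I)·e^(rT) = (646.90 − 9.7125)·e^0.058333 = 637.1875 × 1.060068 = 675.4621
Market A$683.92 > fair 675.4621: forward overpriced → cash-and-carry (borrow at r, buy the stock and collect the dividends, short the forward).
Profit at T = |F_mkt − F*| = |683.92 − 675.4621| = A$8.46 per share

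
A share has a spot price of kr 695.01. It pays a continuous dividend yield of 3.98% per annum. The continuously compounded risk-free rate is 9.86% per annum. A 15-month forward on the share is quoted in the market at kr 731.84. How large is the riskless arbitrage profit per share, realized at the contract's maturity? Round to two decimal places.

kr 16.18 per share

Fair forward: F* = S·e^(carry·T), with carry = (r − q) = 0.0986 − 0.0398 = 0.0588
F* = 695.01 · e^(0.0588 × 15/12) = 695.01 · e^0.073500 = 695.01 × 1.076269 = kr 748.0177
Market kr 731.84 < fair kr 748.0177: forward underpriced → reverse cash-and-carry (short spot, go long the forward).
At maturity, profit = |F_mkt − F*| = |731.84 − 748.0177| = kr 16.18 per share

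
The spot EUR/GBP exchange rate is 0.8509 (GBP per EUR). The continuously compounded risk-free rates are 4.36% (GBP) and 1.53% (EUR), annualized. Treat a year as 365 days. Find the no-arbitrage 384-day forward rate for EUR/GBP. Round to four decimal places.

F = S·e^((r_GBP − r_EUR)T) = 0.8509 · e^((0.0436 − 0.0153) × 384/365)
= 0.8509 · e^0.029773 = 0.8509 × 1.030221
F = 0.8766 GBP per EUR

0.8766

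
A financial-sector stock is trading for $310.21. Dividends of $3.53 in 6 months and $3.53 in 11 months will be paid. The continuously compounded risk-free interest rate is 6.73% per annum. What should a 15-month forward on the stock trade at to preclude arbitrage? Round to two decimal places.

$330.11

PV(dividends) I = 3.53·e^(−0.0673·6/12) + 3.53·e^(−0.0673·11/12)
I = 3.4132 + 3.3188 = 6.7320
F = (S − I)·e^(rT) = (310.21 − 6.7320) · e^(0.0673·15/12)
= 303.4780 · e^0.084125 = 303.4780 × 1.087765 = $330.11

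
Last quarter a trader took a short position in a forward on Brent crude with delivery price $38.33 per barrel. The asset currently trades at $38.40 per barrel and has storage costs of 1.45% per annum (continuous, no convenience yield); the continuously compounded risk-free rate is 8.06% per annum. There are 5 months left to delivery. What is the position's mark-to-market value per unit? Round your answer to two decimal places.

-$1.57 per barrel

Current fair forward for the remaining 5 months: F = S·e^((r + u)·T), (r + u) = 0.0806 + 0.0145 = 0.0951
F = 38.40 · e^(0.0951 × 5/12) = 38.40 × 1.040421 = 39.9522
Value of long forward = (F − K)·e^(−rT) = (39.9522 − 38.33) · e^(−0.0806·5/12)
= 1.6222 × 0.966974 = 1.57
Short position value = −(long value) = -$1.57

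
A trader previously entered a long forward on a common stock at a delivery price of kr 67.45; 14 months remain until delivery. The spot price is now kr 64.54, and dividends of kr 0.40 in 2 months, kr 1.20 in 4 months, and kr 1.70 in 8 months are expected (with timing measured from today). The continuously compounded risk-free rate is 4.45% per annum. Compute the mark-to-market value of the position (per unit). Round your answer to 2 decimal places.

-kr 2.73

PV(remaining dividends) I = 0.40·e^(−0.0445·2/12) + 1.20·e^(−0.0445·4/12) + 1.70·e^(−0.0445·8/12) = 3.2297
Current forward F = (S − I)·e^(rT) = (64.54 − 3.2297)·e^(0.0445·14/12) = 61.3103 × 1.053288 = 64.5774
Value (long) = (F − K)·e^(−rT) = (64.5774 − 67.45) × 0.949408 = -2.7273
Value = -kr 2.73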